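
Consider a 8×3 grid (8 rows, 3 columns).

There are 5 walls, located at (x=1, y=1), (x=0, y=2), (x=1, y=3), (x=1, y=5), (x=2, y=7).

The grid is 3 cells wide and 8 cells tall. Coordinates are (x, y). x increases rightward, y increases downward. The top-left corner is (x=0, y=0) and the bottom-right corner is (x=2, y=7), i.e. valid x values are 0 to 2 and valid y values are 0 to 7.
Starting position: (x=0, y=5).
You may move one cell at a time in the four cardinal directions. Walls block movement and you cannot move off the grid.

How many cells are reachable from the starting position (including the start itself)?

Answer: Reachable cells: 19

Derivation:
BFS flood-fill from (x=0, y=5):
  Distance 0: (x=0, y=5)
  Distance 1: (x=0, y=4), (x=0, y=6)
  Distance 2: (x=0, y=3), (x=1, y=4), (x=1, y=6), (x=0, y=7)
  Distance 3: (x=2, y=4), (x=2, y=6), (x=1, y=7)
  Distance 4: (x=2, y=3), (x=2, y=5)
  Distance 5: (x=2, y=2)
  Distance 6: (x=2, y=1), (x=1, y=2)
  Distance 7: (x=2, y=0)
  Distance 8: (x=1, y=0)
  Distance 9: (x=0, y=0)
  Distance 10: (x=0, y=1)
Total reachable: 19 (grid has 19 open cells total)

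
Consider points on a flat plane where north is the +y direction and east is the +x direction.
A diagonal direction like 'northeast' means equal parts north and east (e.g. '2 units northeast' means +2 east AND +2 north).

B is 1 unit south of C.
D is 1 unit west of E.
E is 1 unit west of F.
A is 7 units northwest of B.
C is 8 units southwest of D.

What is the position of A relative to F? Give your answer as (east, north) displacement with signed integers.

Answer: A is at (east=-17, north=-2) relative to F.

Derivation:
Place F at the origin (east=0, north=0).
  E is 1 unit west of F: delta (east=-1, north=+0); E at (east=-1, north=0).
  D is 1 unit west of E: delta (east=-1, north=+0); D at (east=-2, north=0).
  C is 8 units southwest of D: delta (east=-8, north=-8); C at (east=-10, north=-8).
  B is 1 unit south of C: delta (east=+0, north=-1); B at (east=-10, north=-9).
  A is 7 units northwest of B: delta (east=-7, north=+7); A at (east=-17, north=-2).
Therefore A relative to F: (east=-17, north=-2).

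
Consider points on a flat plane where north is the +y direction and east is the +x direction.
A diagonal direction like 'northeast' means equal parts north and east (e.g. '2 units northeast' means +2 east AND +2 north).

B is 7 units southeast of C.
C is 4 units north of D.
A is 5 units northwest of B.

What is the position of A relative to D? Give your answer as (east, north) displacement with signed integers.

Answer: A is at (east=2, north=2) relative to D.

Derivation:
Place D at the origin (east=0, north=0).
  C is 4 units north of D: delta (east=+0, north=+4); C at (east=0, north=4).
  B is 7 units southeast of C: delta (east=+7, north=-7); B at (east=7, north=-3).
  A is 5 units northwest of B: delta (east=-5, north=+5); A at (east=2, north=2).
Therefore A relative to D: (east=2, north=2).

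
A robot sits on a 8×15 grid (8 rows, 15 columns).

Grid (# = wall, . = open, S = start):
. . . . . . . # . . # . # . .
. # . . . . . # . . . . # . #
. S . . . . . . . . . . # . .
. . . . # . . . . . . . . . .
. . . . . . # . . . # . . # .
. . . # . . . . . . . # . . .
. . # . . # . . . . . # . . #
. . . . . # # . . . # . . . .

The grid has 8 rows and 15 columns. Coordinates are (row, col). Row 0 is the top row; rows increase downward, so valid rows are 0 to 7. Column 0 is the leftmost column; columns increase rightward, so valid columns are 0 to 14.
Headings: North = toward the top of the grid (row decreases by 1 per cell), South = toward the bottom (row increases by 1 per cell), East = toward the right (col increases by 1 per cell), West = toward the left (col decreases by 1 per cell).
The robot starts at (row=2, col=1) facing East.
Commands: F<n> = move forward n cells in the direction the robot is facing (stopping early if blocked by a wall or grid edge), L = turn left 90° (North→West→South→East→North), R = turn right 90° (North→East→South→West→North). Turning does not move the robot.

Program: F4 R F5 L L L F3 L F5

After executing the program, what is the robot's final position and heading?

Answer: Final position: (row=7, col=4), facing South

Derivation:
Start: (row=2, col=1), facing East
  F4: move forward 4, now at (row=2, col=5)
  R: turn right, now facing South
  F5: move forward 3/5 (blocked), now at (row=5, col=5)
  L: turn left, now facing East
  L: turn left, now facing North
  L: turn left, now facing West
  F3: move forward 1/3 (blocked), now at (row=5, col=4)
  L: turn left, now facing South
  F5: move forward 2/5 (blocked), now at (row=7, col=4)
Final: (row=7, col=4), facing South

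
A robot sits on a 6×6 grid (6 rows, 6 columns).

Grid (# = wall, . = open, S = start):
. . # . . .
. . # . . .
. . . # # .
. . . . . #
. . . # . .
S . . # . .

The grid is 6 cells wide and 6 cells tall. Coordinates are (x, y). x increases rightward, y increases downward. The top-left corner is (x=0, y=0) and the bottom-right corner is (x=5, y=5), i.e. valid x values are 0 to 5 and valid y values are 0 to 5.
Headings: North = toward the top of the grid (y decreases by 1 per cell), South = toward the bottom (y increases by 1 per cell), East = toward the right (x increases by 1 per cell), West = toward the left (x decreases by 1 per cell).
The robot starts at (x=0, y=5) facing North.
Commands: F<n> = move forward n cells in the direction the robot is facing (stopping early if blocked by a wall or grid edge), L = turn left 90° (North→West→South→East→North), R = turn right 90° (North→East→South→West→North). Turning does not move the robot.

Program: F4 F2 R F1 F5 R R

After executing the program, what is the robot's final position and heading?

Start: (x=0, y=5), facing North
  F4: move forward 4, now at (x=0, y=1)
  F2: move forward 1/2 (blocked), now at (x=0, y=0)
  R: turn right, now facing East
  F1: move forward 1, now at (x=1, y=0)
  F5: move forward 0/5 (blocked), now at (x=1, y=0)
  R: turn right, now facing South
  R: turn right, now facing West
Final: (x=1, y=0), facing West

Answer: Final position: (x=1, y=0), facing West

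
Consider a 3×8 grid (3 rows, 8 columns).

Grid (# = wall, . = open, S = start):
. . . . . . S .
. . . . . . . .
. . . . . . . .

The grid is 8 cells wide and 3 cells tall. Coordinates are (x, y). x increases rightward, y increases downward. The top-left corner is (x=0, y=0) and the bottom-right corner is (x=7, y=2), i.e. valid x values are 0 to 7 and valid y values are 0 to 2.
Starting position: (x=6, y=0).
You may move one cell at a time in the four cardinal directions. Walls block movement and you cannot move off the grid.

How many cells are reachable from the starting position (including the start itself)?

BFS flood-fill from (x=6, y=0):
  Distance 0: (x=6, y=0)
  Distance 1: (x=5, y=0), (x=7, y=0), (x=6, y=1)
  Distance 2: (x=4, y=0), (x=5, y=1), (x=7, y=1), (x=6, y=2)
  Distance 3: (x=3, y=0), (x=4, y=1), (x=5, y=2), (x=7, y=2)
  Distance 4: (x=2, y=0), (x=3, y=1), (x=4, y=2)
  Distance 5: (x=1, y=0), (x=2, y=1), (x=3, y=2)
  Distance 6: (x=0, y=0), (x=1, y=1), (x=2, y=2)
  Distance 7: (x=0, y=1), (x=1, y=2)
  Distance 8: (x=0, y=2)
Total reachable: 24 (grid has 24 open cells total)

Answer: Reachable cells: 24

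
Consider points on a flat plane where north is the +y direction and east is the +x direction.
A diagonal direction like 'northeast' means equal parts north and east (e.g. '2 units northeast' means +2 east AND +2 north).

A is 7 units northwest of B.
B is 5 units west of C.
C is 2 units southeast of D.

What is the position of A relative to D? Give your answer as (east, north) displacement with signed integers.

Answer: A is at (east=-10, north=5) relative to D.

Derivation:
Place D at the origin (east=0, north=0).
  C is 2 units southeast of D: delta (east=+2, north=-2); C at (east=2, north=-2).
  B is 5 units west of C: delta (east=-5, north=+0); B at (east=-3, north=-2).
  A is 7 units northwest of B: delta (east=-7, north=+7); A at (east=-10, north=5).
Therefore A relative to D: (east=-10, north=5).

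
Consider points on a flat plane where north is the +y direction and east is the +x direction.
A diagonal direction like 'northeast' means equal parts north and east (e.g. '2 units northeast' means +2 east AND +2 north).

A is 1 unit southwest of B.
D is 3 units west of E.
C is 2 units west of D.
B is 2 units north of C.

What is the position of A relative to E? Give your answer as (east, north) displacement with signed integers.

Place E at the origin (east=0, north=0).
  D is 3 units west of E: delta (east=-3, north=+0); D at (east=-3, north=0).
  C is 2 units west of D: delta (east=-2, north=+0); C at (east=-5, north=0).
  B is 2 units north of C: delta (east=+0, north=+2); B at (east=-5, north=2).
  A is 1 unit southwest of B: delta (east=-1, north=-1); A at (east=-6, north=1).
Therefore A relative to E: (east=-6, north=1).

Answer: A is at (east=-6, north=1) relative to E.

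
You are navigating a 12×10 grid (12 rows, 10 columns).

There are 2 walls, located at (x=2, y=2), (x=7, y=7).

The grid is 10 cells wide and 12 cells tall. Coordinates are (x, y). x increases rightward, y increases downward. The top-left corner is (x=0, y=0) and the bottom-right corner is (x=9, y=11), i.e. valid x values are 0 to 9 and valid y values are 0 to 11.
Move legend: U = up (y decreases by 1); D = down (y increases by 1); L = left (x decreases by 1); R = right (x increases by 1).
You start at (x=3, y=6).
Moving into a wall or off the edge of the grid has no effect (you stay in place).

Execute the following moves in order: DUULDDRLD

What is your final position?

Answer: Final position: (x=2, y=8)

Derivation:
Start: (x=3, y=6)
  D (down): (x=3, y=6) -> (x=3, y=7)
  U (up): (x=3, y=7) -> (x=3, y=6)
  U (up): (x=3, y=6) -> (x=3, y=5)
  L (left): (x=3, y=5) -> (x=2, y=5)
  D (down): (x=2, y=5) -> (x=2, y=6)
  D (down): (x=2, y=6) -> (x=2, y=7)
  R (right): (x=2, y=7) -> (x=3, y=7)
  L (left): (x=3, y=7) -> (x=2, y=7)
  D (down): (x=2, y=7) -> (x=2, y=8)
Final: (x=2, y=8)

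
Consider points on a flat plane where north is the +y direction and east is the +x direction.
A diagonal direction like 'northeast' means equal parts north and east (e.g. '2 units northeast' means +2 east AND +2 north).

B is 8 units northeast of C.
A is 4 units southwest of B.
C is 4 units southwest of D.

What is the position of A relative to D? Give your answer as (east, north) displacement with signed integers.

Answer: A is at (east=0, north=0) relative to D.

Derivation:
Place D at the origin (east=0, north=0).
  C is 4 units southwest of D: delta (east=-4, north=-4); C at (east=-4, north=-4).
  B is 8 units northeast of C: delta (east=+8, north=+8); B at (east=4, north=4).
  A is 4 units southwest of B: delta (east=-4, north=-4); A at (east=0, north=0).
Therefore A relative to D: (east=0, north=0).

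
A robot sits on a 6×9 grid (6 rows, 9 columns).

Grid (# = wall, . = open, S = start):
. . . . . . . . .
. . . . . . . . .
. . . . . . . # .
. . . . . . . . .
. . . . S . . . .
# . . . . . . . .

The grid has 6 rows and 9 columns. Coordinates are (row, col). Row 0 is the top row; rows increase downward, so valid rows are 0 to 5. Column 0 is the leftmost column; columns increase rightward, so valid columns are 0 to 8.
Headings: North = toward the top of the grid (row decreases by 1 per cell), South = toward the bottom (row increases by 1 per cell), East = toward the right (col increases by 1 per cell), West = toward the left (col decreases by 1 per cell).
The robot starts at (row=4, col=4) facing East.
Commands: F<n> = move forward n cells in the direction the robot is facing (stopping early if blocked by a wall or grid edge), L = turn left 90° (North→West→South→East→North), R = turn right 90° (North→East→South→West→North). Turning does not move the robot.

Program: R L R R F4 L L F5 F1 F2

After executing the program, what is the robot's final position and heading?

Answer: Final position: (row=4, col=8), facing East

Derivation:
Start: (row=4, col=4), facing East
  R: turn right, now facing South
  L: turn left, now facing East
  R: turn right, now facing South
  R: turn right, now facing West
  F4: move forward 4, now at (row=4, col=0)
  L: turn left, now facing South
  L: turn left, now facing East
  F5: move forward 5, now at (row=4, col=5)
  F1: move forward 1, now at (row=4, col=6)
  F2: move forward 2, now at (row=4, col=8)
Final: (row=4, col=8), facing East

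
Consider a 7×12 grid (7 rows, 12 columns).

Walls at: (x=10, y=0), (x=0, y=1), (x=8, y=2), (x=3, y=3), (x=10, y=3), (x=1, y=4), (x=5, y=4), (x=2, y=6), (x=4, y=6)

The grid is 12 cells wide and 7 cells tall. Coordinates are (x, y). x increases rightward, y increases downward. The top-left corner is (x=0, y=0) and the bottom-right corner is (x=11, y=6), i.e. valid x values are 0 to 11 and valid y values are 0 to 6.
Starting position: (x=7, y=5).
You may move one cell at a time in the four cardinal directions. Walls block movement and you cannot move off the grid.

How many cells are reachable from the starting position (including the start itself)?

BFS flood-fill from (x=7, y=5):
  Distance 0: (x=7, y=5)
  Distance 1: (x=7, y=4), (x=6, y=5), (x=8, y=5), (x=7, y=6)
  Distance 2: (x=7, y=3), (x=6, y=4), (x=8, y=4), (x=5, y=5), (x=9, y=5), (x=6, y=6), (x=8, y=6)
  Distance 3: (x=7, y=2), (x=6, y=3), (x=8, y=3), (x=9, y=4), (x=4, y=5), (x=10, y=5), (x=5, y=6), (x=9, y=6)
  Distance 4: (x=7, y=1), (x=6, y=2), (x=5, y=3), (x=9, y=3), (x=4, y=4), (x=10, y=4), (x=3, y=5), (x=11, y=5), (x=10, y=6)
  Distance 5: (x=7, y=0), (x=6, y=1), (x=8, y=1), (x=5, y=2), (x=9, y=2), (x=4, y=3), (x=3, y=4), (x=11, y=4), (x=2, y=5), (x=3, y=6), (x=11, y=6)
  Distance 6: (x=6, y=0), (x=8, y=0), (x=5, y=1), (x=9, y=1), (x=4, y=2), (x=10, y=2), (x=11, y=3), (x=2, y=4), (x=1, y=5)
  Distance 7: (x=5, y=0), (x=9, y=0), (x=4, y=1), (x=10, y=1), (x=3, y=2), (x=11, y=2), (x=2, y=3), (x=0, y=5), (x=1, y=6)
  Distance 8: (x=4, y=0), (x=3, y=1), (x=11, y=1), (x=2, y=2), (x=1, y=3), (x=0, y=4), (x=0, y=6)
  Distance 9: (x=3, y=0), (x=11, y=0), (x=2, y=1), (x=1, y=2), (x=0, y=3)
  Distance 10: (x=2, y=0), (x=1, y=1), (x=0, y=2)
  Distance 11: (x=1, y=0)
  Distance 12: (x=0, y=0)
Total reachable: 75 (grid has 75 open cells total)

Answer: Reachable cells: 75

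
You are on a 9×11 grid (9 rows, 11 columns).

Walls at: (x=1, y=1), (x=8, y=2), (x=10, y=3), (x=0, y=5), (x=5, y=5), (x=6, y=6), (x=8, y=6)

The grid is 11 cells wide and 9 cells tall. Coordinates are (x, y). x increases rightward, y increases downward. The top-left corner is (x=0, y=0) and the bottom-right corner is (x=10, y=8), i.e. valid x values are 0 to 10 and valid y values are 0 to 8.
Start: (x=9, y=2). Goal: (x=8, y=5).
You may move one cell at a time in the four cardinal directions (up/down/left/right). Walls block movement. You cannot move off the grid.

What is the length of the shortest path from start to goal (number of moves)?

Answer: Shortest path length: 4

Derivation:
BFS from (x=9, y=2) until reaching (x=8, y=5):
  Distance 0: (x=9, y=2)
  Distance 1: (x=9, y=1), (x=10, y=2), (x=9, y=3)
  Distance 2: (x=9, y=0), (x=8, y=1), (x=10, y=1), (x=8, y=3), (x=9, y=4)
  Distance 3: (x=8, y=0), (x=10, y=0), (x=7, y=1), (x=7, y=3), (x=8, y=4), (x=10, y=4), (x=9, y=5)
  Distance 4: (x=7, y=0), (x=6, y=1), (x=7, y=2), (x=6, y=3), (x=7, y=4), (x=8, y=5), (x=10, y=5), (x=9, y=6)  <- goal reached here
One shortest path (4 moves): (x=9, y=2) -> (x=9, y=3) -> (x=8, y=3) -> (x=8, y=4) -> (x=8, y=5)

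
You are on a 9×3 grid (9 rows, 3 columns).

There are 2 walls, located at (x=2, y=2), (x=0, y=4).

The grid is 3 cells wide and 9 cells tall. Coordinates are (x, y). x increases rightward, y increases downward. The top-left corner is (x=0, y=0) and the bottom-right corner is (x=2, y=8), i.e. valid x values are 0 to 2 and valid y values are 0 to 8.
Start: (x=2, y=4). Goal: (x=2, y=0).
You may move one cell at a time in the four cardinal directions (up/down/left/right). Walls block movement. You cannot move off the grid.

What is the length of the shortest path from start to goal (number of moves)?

BFS from (x=2, y=4) until reaching (x=2, y=0):
  Distance 0: (x=2, y=4)
  Distance 1: (x=2, y=3), (x=1, y=4), (x=2, y=5)
  Distance 2: (x=1, y=3), (x=1, y=5), (x=2, y=6)
  Distance 3: (x=1, y=2), (x=0, y=3), (x=0, y=5), (x=1, y=6), (x=2, y=7)
  Distance 4: (x=1, y=1), (x=0, y=2), (x=0, y=6), (x=1, y=7), (x=2, y=8)
  Distance 5: (x=1, y=0), (x=0, y=1), (x=2, y=1), (x=0, y=7), (x=1, y=8)
  Distance 6: (x=0, y=0), (x=2, y=0), (x=0, y=8)  <- goal reached here
One shortest path (6 moves): (x=2, y=4) -> (x=1, y=4) -> (x=1, y=3) -> (x=1, y=2) -> (x=1, y=1) -> (x=2, y=1) -> (x=2, y=0)

Answer: Shortest path length: 6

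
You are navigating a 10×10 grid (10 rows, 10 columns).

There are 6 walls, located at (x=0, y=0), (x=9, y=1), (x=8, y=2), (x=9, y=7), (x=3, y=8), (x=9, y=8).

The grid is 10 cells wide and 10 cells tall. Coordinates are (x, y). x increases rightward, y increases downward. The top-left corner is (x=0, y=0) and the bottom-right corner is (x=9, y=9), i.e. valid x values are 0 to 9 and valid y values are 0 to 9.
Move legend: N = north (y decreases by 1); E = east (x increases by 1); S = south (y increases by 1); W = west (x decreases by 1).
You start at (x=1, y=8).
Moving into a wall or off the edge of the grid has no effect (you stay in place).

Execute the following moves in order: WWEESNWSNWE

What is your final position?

Start: (x=1, y=8)
  W (west): (x=1, y=8) -> (x=0, y=8)
  W (west): blocked, stay at (x=0, y=8)
  E (east): (x=0, y=8) -> (x=1, y=8)
  E (east): (x=1, y=8) -> (x=2, y=8)
  S (south): (x=2, y=8) -> (x=2, y=9)
  N (north): (x=2, y=9) -> (x=2, y=8)
  W (west): (x=2, y=8) -> (x=1, y=8)
  S (south): (x=1, y=8) -> (x=1, y=9)
  N (north): (x=1, y=9) -> (x=1, y=8)
  W (west): (x=1, y=8) -> (x=0, y=8)
  E (east): (x=0, y=8) -> (x=1, y=8)
Final: (x=1, y=8)

Answer: Final position: (x=1, y=8)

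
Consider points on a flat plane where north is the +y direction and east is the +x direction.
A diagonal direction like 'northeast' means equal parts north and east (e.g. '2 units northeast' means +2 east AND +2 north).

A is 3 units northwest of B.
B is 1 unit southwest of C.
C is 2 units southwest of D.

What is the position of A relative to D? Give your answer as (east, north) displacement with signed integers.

Answer: A is at (east=-6, north=0) relative to D.

Derivation:
Place D at the origin (east=0, north=0).
  C is 2 units southwest of D: delta (east=-2, north=-2); C at (east=-2, north=-2).
  B is 1 unit southwest of C: delta (east=-1, north=-1); B at (east=-3, north=-3).
  A is 3 units northwest of B: delta (east=-3, north=+3); A at (east=-6, north=0).
Therefore A relative to D: (east=-6, north=0).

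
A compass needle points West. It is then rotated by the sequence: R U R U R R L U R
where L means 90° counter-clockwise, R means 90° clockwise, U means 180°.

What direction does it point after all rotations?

Answer: Final heading: East

Derivation:
Start: West
  R (right (90° clockwise)) -> North
  U (U-turn (180°)) -> South
  R (right (90° clockwise)) -> West
  U (U-turn (180°)) -> East
  R (right (90° clockwise)) -> South
  R (right (90° clockwise)) -> West
  L (left (90° counter-clockwise)) -> South
  U (U-turn (180°)) -> North
  R (right (90° clockwise)) -> East
Final: East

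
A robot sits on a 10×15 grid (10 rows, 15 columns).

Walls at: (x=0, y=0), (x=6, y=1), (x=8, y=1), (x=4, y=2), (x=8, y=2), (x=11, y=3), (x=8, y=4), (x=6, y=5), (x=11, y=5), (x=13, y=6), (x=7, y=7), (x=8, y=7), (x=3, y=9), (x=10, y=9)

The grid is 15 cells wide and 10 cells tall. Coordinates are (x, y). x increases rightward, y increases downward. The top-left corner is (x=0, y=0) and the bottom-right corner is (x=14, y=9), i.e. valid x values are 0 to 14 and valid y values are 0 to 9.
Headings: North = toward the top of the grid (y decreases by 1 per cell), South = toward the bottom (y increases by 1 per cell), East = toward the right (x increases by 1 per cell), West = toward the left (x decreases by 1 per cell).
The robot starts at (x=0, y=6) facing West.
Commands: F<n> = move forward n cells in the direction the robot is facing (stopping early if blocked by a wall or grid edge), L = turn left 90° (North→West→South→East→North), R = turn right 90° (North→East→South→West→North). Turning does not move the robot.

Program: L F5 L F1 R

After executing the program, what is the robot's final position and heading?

Start: (x=0, y=6), facing West
  L: turn left, now facing South
  F5: move forward 3/5 (blocked), now at (x=0, y=9)
  L: turn left, now facing East
  F1: move forward 1, now at (x=1, y=9)
  R: turn right, now facing South
Final: (x=1, y=9), facing South

Answer: Final position: (x=1, y=9), facing South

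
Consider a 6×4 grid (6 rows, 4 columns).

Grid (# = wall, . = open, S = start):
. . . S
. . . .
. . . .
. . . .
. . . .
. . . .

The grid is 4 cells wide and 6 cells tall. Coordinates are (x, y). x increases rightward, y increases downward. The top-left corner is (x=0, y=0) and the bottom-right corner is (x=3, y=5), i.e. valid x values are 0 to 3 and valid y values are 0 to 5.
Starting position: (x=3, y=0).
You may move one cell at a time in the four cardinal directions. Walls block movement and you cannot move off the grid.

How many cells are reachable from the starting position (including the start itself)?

Answer: Reachable cells: 24

Derivation:
BFS flood-fill from (x=3, y=0):
  Distance 0: (x=3, y=0)
  Distance 1: (x=2, y=0), (x=3, y=1)
  Distance 2: (x=1, y=0), (x=2, y=1), (x=3, y=2)
  Distance 3: (x=0, y=0), (x=1, y=1), (x=2, y=2), (x=3, y=3)
  Distance 4: (x=0, y=1), (x=1, y=2), (x=2, y=3), (x=3, y=4)
  Distance 5: (x=0, y=2), (x=1, y=3), (x=2, y=4), (x=3, y=5)
  Distance 6: (x=0, y=3), (x=1, y=4), (x=2, y=5)
  Distance 7: (x=0, y=4), (x=1, y=5)
  Distance 8: (x=0, y=5)
Total reachable: 24 (grid has 24 open cells total)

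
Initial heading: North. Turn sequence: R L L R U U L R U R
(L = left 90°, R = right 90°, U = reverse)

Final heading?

Answer: Final heading: West

Derivation:
Start: North
  R (right (90° clockwise)) -> East
  L (left (90° counter-clockwise)) -> North
  L (left (90° counter-clockwise)) -> West
  R (right (90° clockwise)) -> North
  U (U-turn (180°)) -> South
  U (U-turn (180°)) -> North
  L (left (90° counter-clockwise)) -> West
  R (right (90° clockwise)) -> North
  U (U-turn (180°)) -> South
  R (right (90° clockwise)) -> West
Final: West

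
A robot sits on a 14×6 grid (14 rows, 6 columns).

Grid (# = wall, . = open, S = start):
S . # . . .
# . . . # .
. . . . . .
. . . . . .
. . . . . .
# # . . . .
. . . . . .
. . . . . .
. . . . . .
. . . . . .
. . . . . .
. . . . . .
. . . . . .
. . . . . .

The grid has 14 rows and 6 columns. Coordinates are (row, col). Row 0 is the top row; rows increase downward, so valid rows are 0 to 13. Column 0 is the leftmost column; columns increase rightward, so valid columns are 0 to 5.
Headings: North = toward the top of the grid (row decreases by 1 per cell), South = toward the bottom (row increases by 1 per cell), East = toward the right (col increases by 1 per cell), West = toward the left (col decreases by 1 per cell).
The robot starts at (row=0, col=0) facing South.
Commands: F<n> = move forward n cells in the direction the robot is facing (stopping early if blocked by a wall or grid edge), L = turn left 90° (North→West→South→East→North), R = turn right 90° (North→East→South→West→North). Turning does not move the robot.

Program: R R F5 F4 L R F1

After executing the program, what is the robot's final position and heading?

Start: (row=0, col=0), facing South
  R: turn right, now facing West
  R: turn right, now facing North
  F5: move forward 0/5 (blocked), now at (row=0, col=0)
  F4: move forward 0/4 (blocked), now at (row=0, col=0)
  L: turn left, now facing West
  R: turn right, now facing North
  F1: move forward 0/1 (blocked), now at (row=0, col=0)
Final: (row=0, col=0), facing North

Answer: Final position: (row=0, col=0), facing North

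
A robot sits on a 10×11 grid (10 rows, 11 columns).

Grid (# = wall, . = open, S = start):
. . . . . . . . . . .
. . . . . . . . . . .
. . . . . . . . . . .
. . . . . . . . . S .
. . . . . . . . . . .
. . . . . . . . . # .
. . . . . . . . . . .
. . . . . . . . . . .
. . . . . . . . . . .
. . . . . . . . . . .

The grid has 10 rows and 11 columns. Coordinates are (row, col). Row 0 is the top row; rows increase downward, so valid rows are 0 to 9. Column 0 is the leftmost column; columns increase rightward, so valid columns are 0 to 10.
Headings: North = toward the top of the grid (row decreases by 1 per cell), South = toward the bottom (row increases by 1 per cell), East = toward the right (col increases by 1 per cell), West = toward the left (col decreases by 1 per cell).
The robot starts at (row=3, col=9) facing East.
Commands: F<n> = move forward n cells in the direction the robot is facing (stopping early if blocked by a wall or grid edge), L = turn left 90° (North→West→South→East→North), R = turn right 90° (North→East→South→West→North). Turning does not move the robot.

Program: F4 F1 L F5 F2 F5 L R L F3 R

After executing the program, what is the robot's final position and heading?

Start: (row=3, col=9), facing East
  F4: move forward 1/4 (blocked), now at (row=3, col=10)
  F1: move forward 0/1 (blocked), now at (row=3, col=10)
  L: turn left, now facing North
  F5: move forward 3/5 (blocked), now at (row=0, col=10)
  F2: move forward 0/2 (blocked), now at (row=0, col=10)
  F5: move forward 0/5 (blocked), now at (row=0, col=10)
  L: turn left, now facing West
  R: turn right, now facing North
  L: turn left, now facing West
  F3: move forward 3, now at (row=0, col=7)
  R: turn right, now facing North
Final: (row=0, col=7), facing North

Answer: Final position: (row=0, col=7), facing North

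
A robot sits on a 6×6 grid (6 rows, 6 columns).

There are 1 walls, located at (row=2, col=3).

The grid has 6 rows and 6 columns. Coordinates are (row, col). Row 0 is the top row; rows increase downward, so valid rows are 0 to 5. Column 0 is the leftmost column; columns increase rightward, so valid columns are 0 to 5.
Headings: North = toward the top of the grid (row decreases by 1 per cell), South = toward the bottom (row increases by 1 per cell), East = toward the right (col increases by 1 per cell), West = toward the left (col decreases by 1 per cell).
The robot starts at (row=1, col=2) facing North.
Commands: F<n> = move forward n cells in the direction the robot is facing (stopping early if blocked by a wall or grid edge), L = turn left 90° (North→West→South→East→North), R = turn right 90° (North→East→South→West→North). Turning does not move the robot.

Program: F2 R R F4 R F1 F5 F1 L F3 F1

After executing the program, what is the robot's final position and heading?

Start: (row=1, col=2), facing North
  F2: move forward 1/2 (blocked), now at (row=0, col=2)
  R: turn right, now facing East
  R: turn right, now facing South
  F4: move forward 4, now at (row=4, col=2)
  R: turn right, now facing West
  F1: move forward 1, now at (row=4, col=1)
  F5: move forward 1/5 (blocked), now at (row=4, col=0)
  F1: move forward 0/1 (blocked), now at (row=4, col=0)
  L: turn left, now facing South
  F3: move forward 1/3 (blocked), now at (row=5, col=0)
  F1: move forward 0/1 (blocked), now at (row=5, col=0)
Final: (row=5, col=0), facing South

Answer: Final position: (row=5, col=0), facing South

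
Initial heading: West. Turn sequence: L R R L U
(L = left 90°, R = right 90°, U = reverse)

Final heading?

Answer: Final heading: East

Derivation:
Start: West
  L (left (90° counter-clockwise)) -> South
  R (right (90° clockwise)) -> West
  R (right (90° clockwise)) -> North
  L (left (90° counter-clockwise)) -> West
  U (U-turn (180°)) -> East
Final: East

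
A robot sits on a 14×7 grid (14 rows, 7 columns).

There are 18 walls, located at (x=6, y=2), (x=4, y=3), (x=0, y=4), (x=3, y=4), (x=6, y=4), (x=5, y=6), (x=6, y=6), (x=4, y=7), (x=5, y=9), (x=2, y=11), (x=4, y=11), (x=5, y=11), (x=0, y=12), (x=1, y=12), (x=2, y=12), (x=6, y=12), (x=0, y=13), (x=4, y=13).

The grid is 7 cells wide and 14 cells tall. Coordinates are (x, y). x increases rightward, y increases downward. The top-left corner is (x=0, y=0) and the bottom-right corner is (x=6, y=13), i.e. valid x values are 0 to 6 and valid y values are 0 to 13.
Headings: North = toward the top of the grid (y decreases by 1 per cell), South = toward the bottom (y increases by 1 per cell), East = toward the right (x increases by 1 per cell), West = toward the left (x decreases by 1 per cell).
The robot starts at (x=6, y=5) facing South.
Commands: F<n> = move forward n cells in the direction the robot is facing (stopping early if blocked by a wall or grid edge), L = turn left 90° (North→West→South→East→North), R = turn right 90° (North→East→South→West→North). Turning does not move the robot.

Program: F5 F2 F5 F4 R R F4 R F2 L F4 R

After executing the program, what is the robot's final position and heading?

Start: (x=6, y=5), facing South
  F5: move forward 0/5 (blocked), now at (x=6, y=5)
  F2: move forward 0/2 (blocked), now at (x=6, y=5)
  F5: move forward 0/5 (blocked), now at (x=6, y=5)
  F4: move forward 0/4 (blocked), now at (x=6, y=5)
  R: turn right, now facing West
  R: turn right, now facing North
  F4: move forward 0/4 (blocked), now at (x=6, y=5)
  R: turn right, now facing East
  F2: move forward 0/2 (blocked), now at (x=6, y=5)
  L: turn left, now facing North
  F4: move forward 0/4 (blocked), now at (x=6, y=5)
  R: turn right, now facing East
Final: (x=6, y=5), facing East

Answer: Final position: (x=6, y=5), facing East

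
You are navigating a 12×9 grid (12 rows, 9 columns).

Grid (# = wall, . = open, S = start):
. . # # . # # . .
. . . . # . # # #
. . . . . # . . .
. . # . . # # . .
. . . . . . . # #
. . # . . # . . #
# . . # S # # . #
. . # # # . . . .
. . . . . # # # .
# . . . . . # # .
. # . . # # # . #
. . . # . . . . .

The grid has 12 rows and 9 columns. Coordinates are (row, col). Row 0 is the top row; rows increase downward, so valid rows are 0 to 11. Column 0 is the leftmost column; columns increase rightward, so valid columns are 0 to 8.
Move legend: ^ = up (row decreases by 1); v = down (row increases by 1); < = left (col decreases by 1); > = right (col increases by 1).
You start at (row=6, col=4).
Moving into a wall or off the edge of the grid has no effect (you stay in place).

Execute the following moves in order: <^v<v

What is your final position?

Answer: Final position: (row=6, col=4)

Derivation:
Start: (row=6, col=4)
  < (left): blocked, stay at (row=6, col=4)
  ^ (up): (row=6, col=4) -> (row=5, col=4)
  v (down): (row=5, col=4) -> (row=6, col=4)
  < (left): blocked, stay at (row=6, col=4)
  v (down): blocked, stay at (row=6, col=4)
Final: (row=6, col=4)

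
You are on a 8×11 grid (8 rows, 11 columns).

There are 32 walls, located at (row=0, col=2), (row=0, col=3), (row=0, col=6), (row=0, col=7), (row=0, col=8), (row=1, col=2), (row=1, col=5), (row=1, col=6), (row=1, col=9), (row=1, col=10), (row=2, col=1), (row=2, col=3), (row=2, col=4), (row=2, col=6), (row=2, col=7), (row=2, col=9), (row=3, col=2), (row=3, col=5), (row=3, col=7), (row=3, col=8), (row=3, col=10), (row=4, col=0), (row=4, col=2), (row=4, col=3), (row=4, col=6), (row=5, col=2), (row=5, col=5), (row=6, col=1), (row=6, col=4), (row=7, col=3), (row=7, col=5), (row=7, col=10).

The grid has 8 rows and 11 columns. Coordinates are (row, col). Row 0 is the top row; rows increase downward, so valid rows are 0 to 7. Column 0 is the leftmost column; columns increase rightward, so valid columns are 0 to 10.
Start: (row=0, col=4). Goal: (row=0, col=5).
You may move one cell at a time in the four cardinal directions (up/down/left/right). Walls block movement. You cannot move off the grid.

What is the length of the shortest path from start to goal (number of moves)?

Answer: Shortest path length: 1

Derivation:
BFS from (row=0, col=4) until reaching (row=0, col=5):
  Distance 0: (row=0, col=4)
  Distance 1: (row=0, col=5), (row=1, col=4)  <- goal reached here
One shortest path (1 moves): (row=0, col=4) -> (row=0, col=5)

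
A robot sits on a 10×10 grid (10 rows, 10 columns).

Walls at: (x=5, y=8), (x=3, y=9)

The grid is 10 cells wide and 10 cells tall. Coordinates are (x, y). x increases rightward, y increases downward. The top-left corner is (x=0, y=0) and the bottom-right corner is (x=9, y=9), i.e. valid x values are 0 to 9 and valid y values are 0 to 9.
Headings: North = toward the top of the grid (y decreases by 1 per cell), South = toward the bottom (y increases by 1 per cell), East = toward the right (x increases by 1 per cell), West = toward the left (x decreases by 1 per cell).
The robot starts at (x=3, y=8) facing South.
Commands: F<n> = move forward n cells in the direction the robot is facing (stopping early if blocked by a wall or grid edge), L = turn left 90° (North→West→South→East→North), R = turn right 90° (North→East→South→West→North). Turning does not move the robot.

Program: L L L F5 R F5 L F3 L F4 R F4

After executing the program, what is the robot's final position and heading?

Answer: Final position: (x=0, y=7), facing West

Derivation:
Start: (x=3, y=8), facing South
  L: turn left, now facing East
  L: turn left, now facing North
  L: turn left, now facing West
  F5: move forward 3/5 (blocked), now at (x=0, y=8)
  R: turn right, now facing North
  F5: move forward 5, now at (x=0, y=3)
  L: turn left, now facing West
  F3: move forward 0/3 (blocked), now at (x=0, y=3)
  L: turn left, now facing South
  F4: move forward 4, now at (x=0, y=7)
  R: turn right, now facing West
  F4: move forward 0/4 (blocked), now at (x=0, y=7)
Final: (x=0, y=7), facing West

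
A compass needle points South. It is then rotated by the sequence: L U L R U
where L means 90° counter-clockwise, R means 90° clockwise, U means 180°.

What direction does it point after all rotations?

Start: South
  L (left (90° counter-clockwise)) -> East
  U (U-turn (180°)) -> West
  L (left (90° counter-clockwise)) -> South
  R (right (90° clockwise)) -> West
  U (U-turn (180°)) -> East
Final: East

Answer: Final heading: East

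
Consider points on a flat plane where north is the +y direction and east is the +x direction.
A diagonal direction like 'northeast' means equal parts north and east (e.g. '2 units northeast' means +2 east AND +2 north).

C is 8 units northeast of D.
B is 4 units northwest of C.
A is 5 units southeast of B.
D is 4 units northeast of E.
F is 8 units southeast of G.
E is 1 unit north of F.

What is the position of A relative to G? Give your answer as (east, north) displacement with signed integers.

Answer: A is at (east=21, north=4) relative to G.

Derivation:
Place G at the origin (east=0, north=0).
  F is 8 units southeast of G: delta (east=+8, north=-8); F at (east=8, north=-8).
  E is 1 unit north of F: delta (east=+0, north=+1); E at (east=8, north=-7).
  D is 4 units northeast of E: delta (east=+4, north=+4); D at (east=12, north=-3).
  C is 8 units northeast of D: delta (east=+8, north=+8); C at (east=20, north=5).
  B is 4 units northwest of C: delta (east=-4, north=+4); B at (east=16, north=9).
  A is 5 units southeast of B: delta (east=+5, north=-5); A at (east=21, north=4).
Therefore A relative to G: (east=21, north=4).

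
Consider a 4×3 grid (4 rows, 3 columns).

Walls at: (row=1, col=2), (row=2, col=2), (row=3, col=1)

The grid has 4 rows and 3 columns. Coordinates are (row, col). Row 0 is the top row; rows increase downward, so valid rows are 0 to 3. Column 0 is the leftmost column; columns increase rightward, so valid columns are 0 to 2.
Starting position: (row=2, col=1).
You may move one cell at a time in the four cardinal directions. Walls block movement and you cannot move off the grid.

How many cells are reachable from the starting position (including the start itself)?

Answer: Reachable cells: 8

Derivation:
BFS flood-fill from (row=2, col=1):
  Distance 0: (row=2, col=1)
  Distance 1: (row=1, col=1), (row=2, col=0)
  Distance 2: (row=0, col=1), (row=1, col=0), (row=3, col=0)
  Distance 3: (row=0, col=0), (row=0, col=2)
Total reachable: 8 (grid has 9 open cells total)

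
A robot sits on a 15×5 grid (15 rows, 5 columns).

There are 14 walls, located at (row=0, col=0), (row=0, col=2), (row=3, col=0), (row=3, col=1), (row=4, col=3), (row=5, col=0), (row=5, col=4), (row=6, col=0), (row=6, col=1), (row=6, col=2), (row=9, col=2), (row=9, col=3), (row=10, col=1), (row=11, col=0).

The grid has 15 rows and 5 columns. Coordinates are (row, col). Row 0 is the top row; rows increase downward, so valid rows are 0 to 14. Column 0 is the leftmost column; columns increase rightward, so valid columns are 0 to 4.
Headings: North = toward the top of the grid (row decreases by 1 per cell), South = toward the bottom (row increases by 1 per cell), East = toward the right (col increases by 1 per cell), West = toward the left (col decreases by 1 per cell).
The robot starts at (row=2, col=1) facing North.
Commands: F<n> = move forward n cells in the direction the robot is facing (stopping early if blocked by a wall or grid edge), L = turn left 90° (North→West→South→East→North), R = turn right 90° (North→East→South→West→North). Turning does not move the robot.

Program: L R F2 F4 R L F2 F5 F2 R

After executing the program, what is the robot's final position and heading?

Answer: Final position: (row=0, col=1), facing East

Derivation:
Start: (row=2, col=1), facing North
  L: turn left, now facing West
  R: turn right, now facing North
  F2: move forward 2, now at (row=0, col=1)
  F4: move forward 0/4 (blocked), now at (row=0, col=1)
  R: turn right, now facing East
  L: turn left, now facing North
  F2: move forward 0/2 (blocked), now at (row=0, col=1)
  F5: move forward 0/5 (blocked), now at (row=0, col=1)
  F2: move forward 0/2 (blocked), now at (row=0, col=1)
  R: turn right, now facing East
Final: (row=0, col=1), facing East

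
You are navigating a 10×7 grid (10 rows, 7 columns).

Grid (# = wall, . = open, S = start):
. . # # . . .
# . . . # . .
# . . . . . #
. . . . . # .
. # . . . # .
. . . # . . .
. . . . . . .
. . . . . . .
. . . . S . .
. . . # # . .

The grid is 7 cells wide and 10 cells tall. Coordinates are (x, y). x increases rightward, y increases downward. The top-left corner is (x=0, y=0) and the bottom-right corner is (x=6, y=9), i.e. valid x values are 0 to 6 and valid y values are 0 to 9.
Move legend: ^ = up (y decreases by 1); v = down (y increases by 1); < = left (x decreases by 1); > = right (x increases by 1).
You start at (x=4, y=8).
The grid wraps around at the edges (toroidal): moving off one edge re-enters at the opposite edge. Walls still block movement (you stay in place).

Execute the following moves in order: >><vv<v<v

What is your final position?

Answer: Final position: (x=4, y=0)

Derivation:
Start: (x=4, y=8)
  > (right): (x=4, y=8) -> (x=5, y=8)
  > (right): (x=5, y=8) -> (x=6, y=8)
  < (left): (x=6, y=8) -> (x=5, y=8)
  v (down): (x=5, y=8) -> (x=5, y=9)
  v (down): (x=5, y=9) -> (x=5, y=0)
  < (left): (x=5, y=0) -> (x=4, y=0)
  v (down): blocked, stay at (x=4, y=0)
  < (left): blocked, stay at (x=4, y=0)
  v (down): blocked, stay at (x=4, y=0)
Final: (x=4, y=0)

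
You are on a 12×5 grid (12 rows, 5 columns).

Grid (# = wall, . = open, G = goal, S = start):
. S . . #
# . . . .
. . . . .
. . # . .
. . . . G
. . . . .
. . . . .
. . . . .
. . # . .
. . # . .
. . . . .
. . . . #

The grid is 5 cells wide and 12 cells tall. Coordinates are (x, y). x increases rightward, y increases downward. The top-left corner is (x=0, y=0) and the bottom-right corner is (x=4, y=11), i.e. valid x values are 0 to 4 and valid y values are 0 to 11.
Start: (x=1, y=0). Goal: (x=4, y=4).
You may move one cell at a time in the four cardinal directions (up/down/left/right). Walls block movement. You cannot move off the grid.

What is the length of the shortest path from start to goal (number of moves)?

BFS from (x=1, y=0) until reaching (x=4, y=4):
  Distance 0: (x=1, y=0)
  Distance 1: (x=0, y=0), (x=2, y=0), (x=1, y=1)
  Distance 2: (x=3, y=0), (x=2, y=1), (x=1, y=2)
  Distance 3: (x=3, y=1), (x=0, y=2), (x=2, y=2), (x=1, y=3)
  Distance 4: (x=4, y=1), (x=3, y=2), (x=0, y=3), (x=1, y=4)
  Distance 5: (x=4, y=2), (x=3, y=3), (x=0, y=4), (x=2, y=4), (x=1, y=5)
  Distance 6: (x=4, y=3), (x=3, y=4), (x=0, y=5), (x=2, y=5), (x=1, y=6)
  Distance 7: (x=4, y=4), (x=3, y=5), (x=0, y=6), (x=2, y=6), (x=1, y=7)  <- goal reached here
One shortest path (7 moves): (x=1, y=0) -> (x=2, y=0) -> (x=3, y=0) -> (x=3, y=1) -> (x=4, y=1) -> (x=4, y=2) -> (x=4, y=3) -> (x=4, y=4)

Answer: Shortest path length: 7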